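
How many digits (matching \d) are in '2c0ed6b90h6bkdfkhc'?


\d matches any digit 0-9.
Scanning '2c0ed6b90h6bkdfkhc':
  pos 0: '2' -> DIGIT
  pos 2: '0' -> DIGIT
  pos 5: '6' -> DIGIT
  pos 7: '9' -> DIGIT
  pos 8: '0' -> DIGIT
  pos 10: '6' -> DIGIT
Digits found: ['2', '0', '6', '9', '0', '6']
Total: 6

6


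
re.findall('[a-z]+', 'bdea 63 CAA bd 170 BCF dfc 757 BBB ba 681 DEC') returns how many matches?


Pattern '[a-z]+' finds one or more lowercase letters.
Text: 'bdea 63 CAA bd 170 BCF dfc 757 BBB ba 681 DEC'
Scanning for matches:
  Match 1: 'bdea'
  Match 2: 'bd'
  Match 3: 'dfc'
  Match 4: 'ba'
Total matches: 4

4


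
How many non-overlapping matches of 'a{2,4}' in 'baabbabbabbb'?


Pattern 'a{2,4}' matches between 2 and 4 consecutive a's (greedy).
String: 'baabbabbabbb'
Finding runs of a's and applying greedy matching:
  Run at pos 1: 'aa' (length 2)
  Run at pos 5: 'a' (length 1)
  Run at pos 8: 'a' (length 1)
Matches: ['aa']
Count: 1

1


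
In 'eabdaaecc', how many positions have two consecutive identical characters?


Looking for consecutive identical characters in 'eabdaaecc':
  pos 0-1: 'e' vs 'a' -> different
  pos 1-2: 'a' vs 'b' -> different
  pos 2-3: 'b' vs 'd' -> different
  pos 3-4: 'd' vs 'a' -> different
  pos 4-5: 'a' vs 'a' -> MATCH ('aa')
  pos 5-6: 'a' vs 'e' -> different
  pos 6-7: 'e' vs 'c' -> different
  pos 7-8: 'c' vs 'c' -> MATCH ('cc')
Consecutive identical pairs: ['aa', 'cc']
Count: 2

2


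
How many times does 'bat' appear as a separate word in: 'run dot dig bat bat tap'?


Scanning each word for exact match 'bat':
  Word 1: 'run' -> no
  Word 2: 'dot' -> no
  Word 3: 'dig' -> no
  Word 4: 'bat' -> MATCH
  Word 5: 'bat' -> MATCH
  Word 6: 'tap' -> no
Total matches: 2

2


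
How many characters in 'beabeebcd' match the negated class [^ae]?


Negated class [^ae] matches any char NOT in {a, e}
Scanning 'beabeebcd':
  pos 0: 'b' -> MATCH
  pos 1: 'e' -> no (excluded)
  pos 2: 'a' -> no (excluded)
  pos 3: 'b' -> MATCH
  pos 4: 'e' -> no (excluded)
  pos 5: 'e' -> no (excluded)
  pos 6: 'b' -> MATCH
  pos 7: 'c' -> MATCH
  pos 8: 'd' -> MATCH
Total matches: 5

5


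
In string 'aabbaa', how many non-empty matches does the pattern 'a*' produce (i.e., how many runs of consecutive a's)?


Pattern 'a*' matches zero or more a's. We want non-empty runs of consecutive a's.
String: 'aabbaa'
Walking through the string to find runs of a's:
  Run 1: positions 0-1 -> 'aa'
  Run 2: positions 4-5 -> 'aa'
Non-empty runs found: ['aa', 'aa']
Count: 2

2


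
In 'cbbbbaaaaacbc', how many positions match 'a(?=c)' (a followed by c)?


Lookahead 'a(?=c)' matches 'a' only when followed by 'c'.
String: 'cbbbbaaaaacbc'
Checking each position where char is 'a':
  pos 5: 'a' -> no (next='a')
  pos 6: 'a' -> no (next='a')
  pos 7: 'a' -> no (next='a')
  pos 8: 'a' -> no (next='a')
  pos 9: 'a' -> MATCH (next='c')
Matching positions: [9]
Count: 1

1


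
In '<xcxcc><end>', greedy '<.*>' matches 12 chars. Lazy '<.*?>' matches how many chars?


Greedy '<.*>' tries to match as MUCH as possible.
Lazy '<.*?>' tries to match as LITTLE as possible.

String: '<xcxcc><end>'
Greedy '<.*>' starts at first '<' and extends to the LAST '>': '<xcxcc><end>' (12 chars)
Lazy '<.*?>' starts at first '<' and stops at the FIRST '>': '<xcxcc>' (7 chars)

7


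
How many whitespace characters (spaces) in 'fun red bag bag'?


\s matches whitespace characters (spaces, tabs, etc.).
Text: 'fun red bag bag'
This text has 4 words separated by spaces.
Number of spaces = number of words - 1 = 4 - 1 = 3

3


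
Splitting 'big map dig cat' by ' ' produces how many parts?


Splitting by ' ' breaks the string at each occurrence of the separator.
Text: 'big map dig cat'
Parts after split:
  Part 1: 'big'
  Part 2: 'map'
  Part 3: 'dig'
  Part 4: 'cat'
Total parts: 4

4


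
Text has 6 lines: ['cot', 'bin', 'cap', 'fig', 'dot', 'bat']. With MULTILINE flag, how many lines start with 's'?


With MULTILINE flag, ^ matches the start of each line.
Lines: ['cot', 'bin', 'cap', 'fig', 'dot', 'bat']
Checking which lines start with 's':
  Line 1: 'cot' -> no
  Line 2: 'bin' -> no
  Line 3: 'cap' -> no
  Line 4: 'fig' -> no
  Line 5: 'dot' -> no
  Line 6: 'bat' -> no
Matching lines: []
Count: 0

0


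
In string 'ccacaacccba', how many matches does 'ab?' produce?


Pattern 'ab?' matches 'a' optionally followed by 'b'.
String: 'ccacaacccba'
Scanning left to right for 'a' then checking next char:
  Match 1: 'a' (a not followed by b)
  Match 2: 'a' (a not followed by b)
  Match 3: 'a' (a not followed by b)
  Match 4: 'a' (a not followed by b)
Total matches: 4

4


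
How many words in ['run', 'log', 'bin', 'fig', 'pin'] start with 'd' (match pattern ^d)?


Pattern ^d anchors to start of word. Check which words begin with 'd':
  'run' -> no
  'log' -> no
  'bin' -> no
  'fig' -> no
  'pin' -> no
Matching words: []
Count: 0

0


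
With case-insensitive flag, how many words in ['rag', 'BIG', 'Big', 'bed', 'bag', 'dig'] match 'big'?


Case-insensitive matching: compare each word's lowercase form to 'big'.
  'rag' -> lower='rag' -> no
  'BIG' -> lower='big' -> MATCH
  'Big' -> lower='big' -> MATCH
  'bed' -> lower='bed' -> no
  'bag' -> lower='bag' -> no
  'dig' -> lower='dig' -> no
Matches: ['BIG', 'Big']
Count: 2

2


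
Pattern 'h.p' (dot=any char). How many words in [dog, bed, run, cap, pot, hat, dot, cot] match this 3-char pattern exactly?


Pattern 'h.p' means: starts with 'h', any single char, ends with 'p'.
Checking each word (must be exactly 3 chars):
  'dog' (len=3): no
  'bed' (len=3): no
  'run' (len=3): no
  'cap' (len=3): no
  'pot' (len=3): no
  'hat' (len=3): no
  'dot' (len=3): no
  'cot' (len=3): no
Matching words: []
Total: 0

0


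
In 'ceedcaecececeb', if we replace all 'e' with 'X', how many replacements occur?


re.sub('e', 'X', text) replaces every occurrence of 'e' with 'X'.
Text: 'ceedcaecececeb'
Scanning for 'e':
  pos 1: 'e' -> replacement #1
  pos 2: 'e' -> replacement #2
  pos 6: 'e' -> replacement #3
  pos 8: 'e' -> replacement #4
  pos 10: 'e' -> replacement #5
  pos 12: 'e' -> replacement #6
Total replacements: 6

6


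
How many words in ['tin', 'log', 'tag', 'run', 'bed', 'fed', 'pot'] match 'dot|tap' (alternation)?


Alternation 'dot|tap' matches either 'dot' or 'tap'.
Checking each word:
  'tin' -> no
  'log' -> no
  'tag' -> no
  'run' -> no
  'bed' -> no
  'fed' -> no
  'pot' -> no
Matches: []
Count: 0

0


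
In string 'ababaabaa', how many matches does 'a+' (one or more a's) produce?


Pattern 'a+' matches one or more consecutive a's.
String: 'ababaabaa'
Scanning for runs of a:
  Match 1: 'a' (length 1)
  Match 2: 'a' (length 1)
  Match 3: 'aa' (length 2)
  Match 4: 'aa' (length 2)
Total matches: 4

4


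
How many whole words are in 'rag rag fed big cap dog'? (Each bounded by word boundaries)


Word boundaries (\b) mark the start/end of each word.
Text: 'rag rag fed big cap dog'
Splitting by whitespace:
  Word 1: 'rag'
  Word 2: 'rag'
  Word 3: 'fed'
  Word 4: 'big'
  Word 5: 'cap'
  Word 6: 'dog'
Total whole words: 6

6


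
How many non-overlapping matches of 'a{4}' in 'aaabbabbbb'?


Pattern 'a{4}' matches exactly 4 consecutive a's (greedy, non-overlapping).
String: 'aaabbabbbb'
Scanning for runs of a's:
  Run at pos 0: 'aaa' (length 3) -> 0 match(es)
  Run at pos 5: 'a' (length 1) -> 0 match(es)
Matches found: []
Total: 0

0


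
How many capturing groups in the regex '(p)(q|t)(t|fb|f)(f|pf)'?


To count capturing groups, count each '(' that starts a group.
Pattern: '(p)(q|t)(t|fb|f)(f|pf)'
Walking through the pattern:
  Position 0: '(' -> group #1
  Position 3: '(' -> group #2
  Position 8: '(' -> group #3
  Position 16: '(' -> group #4
Total capturing groups: 4

4


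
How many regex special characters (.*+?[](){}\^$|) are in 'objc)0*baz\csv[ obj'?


Regex special characters are: . * + ? [ ] ( ) { } \ ^ $ |
Scanning 'objc)0*baz\csv[ obj':
  pos 4: ')' -> SPECIAL
  pos 6: '*' -> SPECIAL
  pos 10: '\' -> SPECIAL
  pos 14: '[' -> SPECIAL
Special chars found: [')', '*', '\\', '[']
Total: 4

4


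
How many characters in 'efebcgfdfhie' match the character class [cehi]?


Character class [cehi] matches any of: {c, e, h, i}
Scanning string 'efebcgfdfhie' character by character:
  pos 0: 'e' -> MATCH
  pos 1: 'f' -> no
  pos 2: 'e' -> MATCH
  pos 3: 'b' -> no
  pos 4: 'c' -> MATCH
  pos 5: 'g' -> no
  pos 6: 'f' -> no
  pos 7: 'd' -> no
  pos 8: 'f' -> no
  pos 9: 'h' -> MATCH
  pos 10: 'i' -> MATCH
  pos 11: 'e' -> MATCH
Total matches: 6

6


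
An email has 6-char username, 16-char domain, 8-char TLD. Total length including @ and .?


An email address has format: username@domain.tld
Username length: 6
'@' character: 1
Domain length: 16
'.' character: 1
TLD length: 8
Total = 6 + 1 + 16 + 1 + 8 = 32

32


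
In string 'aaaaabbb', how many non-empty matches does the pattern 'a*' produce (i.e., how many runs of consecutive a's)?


Pattern 'a*' matches zero or more a's. We want non-empty runs of consecutive a's.
String: 'aaaaabbb'
Walking through the string to find runs of a's:
  Run 1: positions 0-4 -> 'aaaaa'
Non-empty runs found: ['aaaaa']
Count: 1

1


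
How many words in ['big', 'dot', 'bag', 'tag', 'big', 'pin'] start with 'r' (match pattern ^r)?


Pattern ^r anchors to start of word. Check which words begin with 'r':
  'big' -> no
  'dot' -> no
  'bag' -> no
  'tag' -> no
  'big' -> no
  'pin' -> no
Matching words: []
Count: 0

0


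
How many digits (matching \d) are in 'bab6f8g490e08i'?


\d matches any digit 0-9.
Scanning 'bab6f8g490e08i':
  pos 3: '6' -> DIGIT
  pos 5: '8' -> DIGIT
  pos 7: '4' -> DIGIT
  pos 8: '9' -> DIGIT
  pos 9: '0' -> DIGIT
  pos 11: '0' -> DIGIT
  pos 12: '8' -> DIGIT
Digits found: ['6', '8', '4', '9', '0', '0', '8']
Total: 7

7


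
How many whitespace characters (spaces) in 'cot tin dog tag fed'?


\s matches whitespace characters (spaces, tabs, etc.).
Text: 'cot tin dog tag fed'
This text has 5 words separated by spaces.
Number of spaces = number of words - 1 = 5 - 1 = 4

4


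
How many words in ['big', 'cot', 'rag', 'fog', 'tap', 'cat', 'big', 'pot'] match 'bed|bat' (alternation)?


Alternation 'bed|bat' matches either 'bed' or 'bat'.
Checking each word:
  'big' -> no
  'cot' -> no
  'rag' -> no
  'fog' -> no
  'tap' -> no
  'cat' -> no
  'big' -> no
  'pot' -> no
Matches: []
Count: 0

0


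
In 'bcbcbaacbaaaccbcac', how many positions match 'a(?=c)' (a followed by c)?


Lookahead 'a(?=c)' matches 'a' only when followed by 'c'.
String: 'bcbcbaacbaaaccbcac'
Checking each position where char is 'a':
  pos 5: 'a' -> no (next='a')
  pos 6: 'a' -> MATCH (next='c')
  pos 9: 'a' -> no (next='a')
  pos 10: 'a' -> no (next='a')
  pos 11: 'a' -> MATCH (next='c')
  pos 16: 'a' -> MATCH (next='c')
Matching positions: [6, 11, 16]
Count: 3

3


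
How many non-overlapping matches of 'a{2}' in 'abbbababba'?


Pattern 'a{2}' matches exactly 2 consecutive a's (greedy, non-overlapping).
String: 'abbbababba'
Scanning for runs of a's:
  Run at pos 0: 'a' (length 1) -> 0 match(es)
  Run at pos 4: 'a' (length 1) -> 0 match(es)
  Run at pos 6: 'a' (length 1) -> 0 match(es)
  Run at pos 9: 'a' (length 1) -> 0 match(es)
Matches found: []
Total: 0

0


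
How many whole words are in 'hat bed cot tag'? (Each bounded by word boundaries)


Word boundaries (\b) mark the start/end of each word.
Text: 'hat bed cot tag'
Splitting by whitespace:
  Word 1: 'hat'
  Word 2: 'bed'
  Word 3: 'cot'
  Word 4: 'tag'
Total whole words: 4

4


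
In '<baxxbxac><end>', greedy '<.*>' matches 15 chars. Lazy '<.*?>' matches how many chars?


Greedy '<.*>' tries to match as MUCH as possible.
Lazy '<.*?>' tries to match as LITTLE as possible.

String: '<baxxbxac><end>'
Greedy '<.*>' starts at first '<' and extends to the LAST '>': '<baxxbxac><end>' (15 chars)
Lazy '<.*?>' starts at first '<' and stops at the FIRST '>': '<baxxbxac>' (10 chars)

10


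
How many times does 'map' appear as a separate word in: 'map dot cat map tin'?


Scanning each word for exact match 'map':
  Word 1: 'map' -> MATCH
  Word 2: 'dot' -> no
  Word 3: 'cat' -> no
  Word 4: 'map' -> MATCH
  Word 5: 'tin' -> no
Total matches: 2

2


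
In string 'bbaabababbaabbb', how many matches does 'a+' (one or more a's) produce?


Pattern 'a+' matches one or more consecutive a's.
String: 'bbaabababbaabbb'
Scanning for runs of a:
  Match 1: 'aa' (length 2)
  Match 2: 'a' (length 1)
  Match 3: 'a' (length 1)
  Match 4: 'aa' (length 2)
Total matches: 4

4


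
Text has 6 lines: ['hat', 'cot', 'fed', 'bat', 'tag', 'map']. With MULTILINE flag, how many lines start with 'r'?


With MULTILINE flag, ^ matches the start of each line.
Lines: ['hat', 'cot', 'fed', 'bat', 'tag', 'map']
Checking which lines start with 'r':
  Line 1: 'hat' -> no
  Line 2: 'cot' -> no
  Line 3: 'fed' -> no
  Line 4: 'bat' -> no
  Line 5: 'tag' -> no
  Line 6: 'map' -> no
Matching lines: []
Count: 0

0


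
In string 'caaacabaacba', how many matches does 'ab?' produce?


Pattern 'ab?' matches 'a' optionally followed by 'b'.
String: 'caaacabaacba'
Scanning left to right for 'a' then checking next char:
  Match 1: 'a' (a not followed by b)
  Match 2: 'a' (a not followed by b)
  Match 3: 'a' (a not followed by b)
  Match 4: 'ab' (a followed by b)
  Match 5: 'a' (a not followed by b)
  Match 6: 'a' (a not followed by b)
  Match 7: 'a' (a not followed by b)
Total matches: 7

7


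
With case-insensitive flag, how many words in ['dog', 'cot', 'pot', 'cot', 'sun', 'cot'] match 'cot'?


Case-insensitive matching: compare each word's lowercase form to 'cot'.
  'dog' -> lower='dog' -> no
  'cot' -> lower='cot' -> MATCH
  'pot' -> lower='pot' -> no
  'cot' -> lower='cot' -> MATCH
  'sun' -> lower='sun' -> no
  'cot' -> lower='cot' -> MATCH
Matches: ['cot', 'cot', 'cot']
Count: 3

3


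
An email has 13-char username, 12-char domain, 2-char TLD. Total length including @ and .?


An email address has format: username@domain.tld
Username length: 13
'@' character: 1
Domain length: 12
'.' character: 1
TLD length: 2
Total = 13 + 1 + 12 + 1 + 2 = 29

29


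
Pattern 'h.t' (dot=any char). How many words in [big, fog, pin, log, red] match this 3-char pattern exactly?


Pattern 'h.t' means: starts with 'h', any single char, ends with 't'.
Checking each word (must be exactly 3 chars):
  'big' (len=3): no
  'fog' (len=3): no
  'pin' (len=3): no
  'log' (len=3): no
  'red' (len=3): no
Matching words: []
Total: 0

0


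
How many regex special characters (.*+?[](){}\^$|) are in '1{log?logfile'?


Regex special characters are: . * + ? [ ] ( ) { } \ ^ $ |
Scanning '1{log?logfile':
  pos 1: '{' -> SPECIAL
  pos 5: '?' -> SPECIAL
Special chars found: ['{', '?']
Total: 2

2


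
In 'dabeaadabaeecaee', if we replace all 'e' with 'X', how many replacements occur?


re.sub('e', 'X', text) replaces every occurrence of 'e' with 'X'.
Text: 'dabeaadabaeecaee'
Scanning for 'e':
  pos 3: 'e' -> replacement #1
  pos 10: 'e' -> replacement #2
  pos 11: 'e' -> replacement #3
  pos 14: 'e' -> replacement #4
  pos 15: 'e' -> replacement #5
Total replacements: 5

5


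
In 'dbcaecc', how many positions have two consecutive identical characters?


Looking for consecutive identical characters in 'dbcaecc':
  pos 0-1: 'd' vs 'b' -> different
  pos 1-2: 'b' vs 'c' -> different
  pos 2-3: 'c' vs 'a' -> different
  pos 3-4: 'a' vs 'e' -> different
  pos 4-5: 'e' vs 'c' -> different
  pos 5-6: 'c' vs 'c' -> MATCH ('cc')
Consecutive identical pairs: ['cc']
Count: 1

1


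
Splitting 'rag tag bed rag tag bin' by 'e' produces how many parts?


Splitting by 'e' breaks the string at each occurrence of the separator.
Text: 'rag tag bed rag tag bin'
Parts after split:
  Part 1: 'rag tag b'
  Part 2: 'd rag tag bin'
Total parts: 2

2


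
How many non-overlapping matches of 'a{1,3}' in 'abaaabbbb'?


Pattern 'a{1,3}' matches between 1 and 3 consecutive a's (greedy).
String: 'abaaabbbb'
Finding runs of a's and applying greedy matching:
  Run at pos 0: 'a' (length 1)
  Run at pos 2: 'aaa' (length 3)
Matches: ['a', 'aaa']
Count: 2

2


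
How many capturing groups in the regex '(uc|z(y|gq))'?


To count capturing groups, count each '(' that starts a group.
Pattern: '(uc|z(y|gq))'
Walking through the pattern:
  Position 0: '(' -> group #1
  Position 5: '(' -> group #2
Total capturing groups: 2

2


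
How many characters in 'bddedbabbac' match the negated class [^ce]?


Negated class [^ce] matches any char NOT in {c, e}
Scanning 'bddedbabbac':
  pos 0: 'b' -> MATCH
  pos 1: 'd' -> MATCH
  pos 2: 'd' -> MATCH
  pos 3: 'e' -> no (excluded)
  pos 4: 'd' -> MATCH
  pos 5: 'b' -> MATCH
  pos 6: 'a' -> MATCH
  pos 7: 'b' -> MATCH
  pos 8: 'b' -> MATCH
  pos 9: 'a' -> MATCH
  pos 10: 'c' -> no (excluded)
Total matches: 9

9


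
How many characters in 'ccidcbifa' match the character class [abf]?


Character class [abf] matches any of: {a, b, f}
Scanning string 'ccidcbifa' character by character:
  pos 0: 'c' -> no
  pos 1: 'c' -> no
  pos 2: 'i' -> no
  pos 3: 'd' -> no
  pos 4: 'c' -> no
  pos 5: 'b' -> MATCH
  pos 6: 'i' -> no
  pos 7: 'f' -> MATCH
  pos 8: 'a' -> MATCH
Total matches: 3

3


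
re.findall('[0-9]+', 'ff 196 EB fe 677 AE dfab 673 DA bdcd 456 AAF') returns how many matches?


Pattern '[0-9]+' finds one or more digits.
Text: 'ff 196 EB fe 677 AE dfab 673 DA bdcd 456 AAF'
Scanning for matches:
  Match 1: '196'
  Match 2: '677'
  Match 3: '673'
  Match 4: '456'
Total matches: 4

4


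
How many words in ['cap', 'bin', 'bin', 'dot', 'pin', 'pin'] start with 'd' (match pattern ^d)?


Pattern ^d anchors to start of word. Check which words begin with 'd':
  'cap' -> no
  'bin' -> no
  'bin' -> no
  'dot' -> MATCH (starts with 'd')
  'pin' -> no
  'pin' -> no
Matching words: ['dot']
Count: 1

1


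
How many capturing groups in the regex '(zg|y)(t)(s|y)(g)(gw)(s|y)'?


To count capturing groups, count each '(' that starts a group.
Pattern: '(zg|y)(t)(s|y)(g)(gw)(s|y)'
Walking through the pattern:
  Position 0: '(' -> group #1
  Position 6: '(' -> group #2
  Position 9: '(' -> group #3
  Position 14: '(' -> group #4
  Position 17: '(' -> group #5
  Position 21: '(' -> group #6
Total capturing groups: 6

6


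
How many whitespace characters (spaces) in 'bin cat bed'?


\s matches whitespace characters (spaces, tabs, etc.).
Text: 'bin cat bed'
This text has 3 words separated by spaces.
Number of spaces = number of words - 1 = 3 - 1 = 2

2


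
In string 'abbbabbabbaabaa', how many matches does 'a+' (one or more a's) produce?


Pattern 'a+' matches one or more consecutive a's.
String: 'abbbabbabbaabaa'
Scanning for runs of a:
  Match 1: 'a' (length 1)
  Match 2: 'a' (length 1)
  Match 3: 'a' (length 1)
  Match 4: 'aa' (length 2)
  Match 5: 'aa' (length 2)
Total matches: 5

5


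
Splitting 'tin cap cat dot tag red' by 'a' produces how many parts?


Splitting by 'a' breaks the string at each occurrence of the separator.
Text: 'tin cap cat dot tag red'
Parts after split:
  Part 1: 'tin c'
  Part 2: 'p c'
  Part 3: 't dot t'
  Part 4: 'g red'
Total parts: 4

4


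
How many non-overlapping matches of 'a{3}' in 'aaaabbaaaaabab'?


Pattern 'a{3}' matches exactly 3 consecutive a's (greedy, non-overlapping).
String: 'aaaabbaaaaabab'
Scanning for runs of a's:
  Run at pos 0: 'aaaa' (length 4) -> 1 match(es)
  Run at pos 6: 'aaaaa' (length 5) -> 1 match(es)
  Run at pos 12: 'a' (length 1) -> 0 match(es)
Matches found: ['aaa', 'aaa']
Total: 2

2


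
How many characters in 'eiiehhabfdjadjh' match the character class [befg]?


Character class [befg] matches any of: {b, e, f, g}
Scanning string 'eiiehhabfdjadjh' character by character:
  pos 0: 'e' -> MATCH
  pos 1: 'i' -> no
  pos 2: 'i' -> no
  pos 3: 'e' -> MATCH
  pos 4: 'h' -> no
  pos 5: 'h' -> no
  pos 6: 'a' -> no
  pos 7: 'b' -> MATCH
  pos 8: 'f' -> MATCH
  pos 9: 'd' -> no
  pos 10: 'j' -> no
  pos 11: 'a' -> no
  pos 12: 'd' -> no
  pos 13: 'j' -> no
  pos 14: 'h' -> no
Total matches: 4

4


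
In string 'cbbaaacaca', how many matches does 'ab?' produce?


Pattern 'ab?' matches 'a' optionally followed by 'b'.
String: 'cbbaaacaca'
Scanning left to right for 'a' then checking next char:
  Match 1: 'a' (a not followed by b)
  Match 2: 'a' (a not followed by b)
  Match 3: 'a' (a not followed by b)
  Match 4: 'a' (a not followed by b)
  Match 5: 'a' (a not followed by b)
Total matches: 5

5


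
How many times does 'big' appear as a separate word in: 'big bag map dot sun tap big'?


Scanning each word for exact match 'big':
  Word 1: 'big' -> MATCH
  Word 2: 'bag' -> no
  Word 3: 'map' -> no
  Word 4: 'dot' -> no
  Word 5: 'sun' -> no
  Word 6: 'tap' -> no
  Word 7: 'big' -> MATCH
Total matches: 2

2


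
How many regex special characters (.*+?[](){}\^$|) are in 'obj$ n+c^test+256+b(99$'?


Regex special characters are: . * + ? [ ] ( ) { } \ ^ $ |
Scanning 'obj$ n+c^test+256+b(99$':
  pos 3: '$' -> SPECIAL
  pos 6: '+' -> SPECIAL
  pos 8: '^' -> SPECIAL
  pos 13: '+' -> SPECIAL
  pos 17: '+' -> SPECIAL
  pos 19: '(' -> SPECIAL
  pos 22: '$' -> SPECIAL
Special chars found: ['$', '+', '^', '+', '+', '(', '$']
Total: 7

7


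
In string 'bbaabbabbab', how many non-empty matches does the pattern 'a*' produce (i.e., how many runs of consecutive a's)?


Pattern 'a*' matches zero or more a's. We want non-empty runs of consecutive a's.
String: 'bbaabbabbab'
Walking through the string to find runs of a's:
  Run 1: positions 2-3 -> 'aa'
  Run 2: positions 6-6 -> 'a'
  Run 3: positions 9-9 -> 'a'
Non-empty runs found: ['aa', 'a', 'a']
Count: 3

3


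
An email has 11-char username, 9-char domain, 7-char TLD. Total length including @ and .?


An email address has format: username@domain.tld
Username length: 11
'@' character: 1
Domain length: 9
'.' character: 1
TLD length: 7
Total = 11 + 1 + 9 + 1 + 7 = 29

29


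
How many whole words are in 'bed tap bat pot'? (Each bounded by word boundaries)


Word boundaries (\b) mark the start/end of each word.
Text: 'bed tap bat pot'
Splitting by whitespace:
  Word 1: 'bed'
  Word 2: 'tap'
  Word 3: 'bat'
  Word 4: 'pot'
Total whole words: 4

4


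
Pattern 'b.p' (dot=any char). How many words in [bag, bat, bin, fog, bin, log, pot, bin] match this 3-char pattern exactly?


Pattern 'b.p' means: starts with 'b', any single char, ends with 'p'.
Checking each word (must be exactly 3 chars):
  'bag' (len=3): no
  'bat' (len=3): no
  'bin' (len=3): no
  'fog' (len=3): no
  'bin' (len=3): no
  'log' (len=3): no
  'pot' (len=3): no
  'bin' (len=3): no
Matching words: []
Total: 0

0


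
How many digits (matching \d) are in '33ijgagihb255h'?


\d matches any digit 0-9.
Scanning '33ijgagihb255h':
  pos 0: '3' -> DIGIT
  pos 1: '3' -> DIGIT
  pos 10: '2' -> DIGIT
  pos 11: '5' -> DIGIT
  pos 12: '5' -> DIGIT
Digits found: ['3', '3', '2', '5', '5']
Total: 5

5


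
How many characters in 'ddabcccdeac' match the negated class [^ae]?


Negated class [^ae] matches any char NOT in {a, e}
Scanning 'ddabcccdeac':
  pos 0: 'd' -> MATCH
  pos 1: 'd' -> MATCH
  pos 2: 'a' -> no (excluded)
  pos 3: 'b' -> MATCH
  pos 4: 'c' -> MATCH
  pos 5: 'c' -> MATCH
  pos 6: 'c' -> MATCH
  pos 7: 'd' -> MATCH
  pos 8: 'e' -> no (excluded)
  pos 9: 'a' -> no (excluded)
  pos 10: 'c' -> MATCH
Total matches: 8

8


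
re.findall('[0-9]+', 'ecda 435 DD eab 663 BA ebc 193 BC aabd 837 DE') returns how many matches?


Pattern '[0-9]+' finds one or more digits.
Text: 'ecda 435 DD eab 663 BA ebc 193 BC aabd 837 DE'
Scanning for matches:
  Match 1: '435'
  Match 2: '663'
  Match 3: '193'
  Match 4: '837'
Total matches: 4

4


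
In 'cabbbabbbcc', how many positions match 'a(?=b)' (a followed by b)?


Lookahead 'a(?=b)' matches 'a' only when followed by 'b'.
String: 'cabbbabbbcc'
Checking each position where char is 'a':
  pos 1: 'a' -> MATCH (next='b')
  pos 5: 'a' -> MATCH (next='b')
Matching positions: [1, 5]
Count: 2

2


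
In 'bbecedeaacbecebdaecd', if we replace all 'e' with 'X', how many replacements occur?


re.sub('e', 'X', text) replaces every occurrence of 'e' with 'X'.
Text: 'bbecedeaacbecebdaecd'
Scanning for 'e':
  pos 2: 'e' -> replacement #1
  pos 4: 'e' -> replacement #2
  pos 6: 'e' -> replacement #3
  pos 11: 'e' -> replacement #4
  pos 13: 'e' -> replacement #5
  pos 17: 'e' -> replacement #6
Total replacements: 6

6


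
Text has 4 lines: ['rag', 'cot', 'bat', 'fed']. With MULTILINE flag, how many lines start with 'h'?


With MULTILINE flag, ^ matches the start of each line.
Lines: ['rag', 'cot', 'bat', 'fed']
Checking which lines start with 'h':
  Line 1: 'rag' -> no
  Line 2: 'cot' -> no
  Line 3: 'bat' -> no
  Line 4: 'fed' -> no
Matching lines: []
Count: 0

0


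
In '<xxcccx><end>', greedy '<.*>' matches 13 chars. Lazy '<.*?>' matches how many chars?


Greedy '<.*>' tries to match as MUCH as possible.
Lazy '<.*?>' tries to match as LITTLE as possible.

String: '<xxcccx><end>'
Greedy '<.*>' starts at first '<' and extends to the LAST '>': '<xxcccx><end>' (13 chars)
Lazy '<.*?>' starts at first '<' and stops at the FIRST '>': '<xxcccx>' (8 chars)

8


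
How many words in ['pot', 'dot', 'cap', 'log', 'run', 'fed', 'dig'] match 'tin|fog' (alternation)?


Alternation 'tin|fog' matches either 'tin' or 'fog'.
Checking each word:
  'pot' -> no
  'dot' -> no
  'cap' -> no
  'log' -> no
  'run' -> no
  'fed' -> no
  'dig' -> no
Matches: []
Count: 0

0


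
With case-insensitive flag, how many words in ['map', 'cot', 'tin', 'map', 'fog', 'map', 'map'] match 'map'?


Case-insensitive matching: compare each word's lowercase form to 'map'.
  'map' -> lower='map' -> MATCH
  'cot' -> lower='cot' -> no
  'tin' -> lower='tin' -> no
  'map' -> lower='map' -> MATCH
  'fog' -> lower='fog' -> no
  'map' -> lower='map' -> MATCH
  'map' -> lower='map' -> MATCH
Matches: ['map', 'map', 'map', 'map']
Count: 4

4


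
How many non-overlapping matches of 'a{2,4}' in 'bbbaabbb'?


Pattern 'a{2,4}' matches between 2 and 4 consecutive a's (greedy).
String: 'bbbaabbb'
Finding runs of a's and applying greedy matching:
  Run at pos 3: 'aa' (length 2)
Matches: ['aa']
Count: 1

1


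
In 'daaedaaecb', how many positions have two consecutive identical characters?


Looking for consecutive identical characters in 'daaedaaecb':
  pos 0-1: 'd' vs 'a' -> different
  pos 1-2: 'a' vs 'a' -> MATCH ('aa')
  pos 2-3: 'a' vs 'e' -> different
  pos 3-4: 'e' vs 'd' -> different
  pos 4-5: 'd' vs 'a' -> different
  pos 5-6: 'a' vs 'a' -> MATCH ('aa')
  pos 6-7: 'a' vs 'e' -> different
  pos 7-8: 'e' vs 'c' -> different
  pos 8-9: 'c' vs 'b' -> different
Consecutive identical pairs: ['aa', 'aa']
Count: 2

2


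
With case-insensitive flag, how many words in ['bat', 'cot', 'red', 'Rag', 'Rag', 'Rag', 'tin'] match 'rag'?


Case-insensitive matching: compare each word's lowercase form to 'rag'.
  'bat' -> lower='bat' -> no
  'cot' -> lower='cot' -> no
  'red' -> lower='red' -> no
  'Rag' -> lower='rag' -> MATCH
  'Rag' -> lower='rag' -> MATCH
  'Rag' -> lower='rag' -> MATCH
  'tin' -> lower='tin' -> no
Matches: ['Rag', 'Rag', 'Rag']
Count: 3

3


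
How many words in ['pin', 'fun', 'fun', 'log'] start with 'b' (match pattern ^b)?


Pattern ^b anchors to start of word. Check which words begin with 'b':
  'pin' -> no
  'fun' -> no
  'fun' -> no
  'log' -> no
Matching words: []
Count: 0

0


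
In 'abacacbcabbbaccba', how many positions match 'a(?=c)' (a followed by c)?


Lookahead 'a(?=c)' matches 'a' only when followed by 'c'.
String: 'abacacbcabbbaccba'
Checking each position where char is 'a':
  pos 0: 'a' -> no (next='b')
  pos 2: 'a' -> MATCH (next='c')
  pos 4: 'a' -> MATCH (next='c')
  pos 8: 'a' -> no (next='b')
  pos 12: 'a' -> MATCH (next='c')
Matching positions: [2, 4, 12]
Count: 3

3


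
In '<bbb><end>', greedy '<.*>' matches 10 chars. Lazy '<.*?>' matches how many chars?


Greedy '<.*>' tries to match as MUCH as possible.
Lazy '<.*?>' tries to match as LITTLE as possible.

String: '<bbb><end>'
Greedy '<.*>' starts at first '<' and extends to the LAST '>': '<bbb><end>' (10 chars)
Lazy '<.*?>' starts at first '<' and stops at the FIRST '>': '<bbb>' (5 chars)

5


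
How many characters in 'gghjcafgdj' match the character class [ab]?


Character class [ab] matches any of: {a, b}
Scanning string 'gghjcafgdj' character by character:
  pos 0: 'g' -> no
  pos 1: 'g' -> no
  pos 2: 'h' -> no
  pos 3: 'j' -> no
  pos 4: 'c' -> no
  pos 5: 'a' -> MATCH
  pos 6: 'f' -> no
  pos 7: 'g' -> no
  pos 8: 'd' -> no
  pos 9: 'j' -> no
Total matches: 1

1


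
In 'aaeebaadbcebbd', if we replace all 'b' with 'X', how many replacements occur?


re.sub('b', 'X', text) replaces every occurrence of 'b' with 'X'.
Text: 'aaeebaadbcebbd'
Scanning for 'b':
  pos 4: 'b' -> replacement #1
  pos 8: 'b' -> replacement #2
  pos 11: 'b' -> replacement #3
  pos 12: 'b' -> replacement #4
Total replacements: 4

4


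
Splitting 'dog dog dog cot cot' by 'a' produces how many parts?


Splitting by 'a' breaks the string at each occurrence of the separator.
Text: 'dog dog dog cot cot'
Parts after split:
  Part 1: 'dog dog dog cot cot'
Total parts: 1

1


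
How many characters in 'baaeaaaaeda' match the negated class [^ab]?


Negated class [^ab] matches any char NOT in {a, b}
Scanning 'baaeaaaaeda':
  pos 0: 'b' -> no (excluded)
  pos 1: 'a' -> no (excluded)
  pos 2: 'a' -> no (excluded)
  pos 3: 'e' -> MATCH
  pos 4: 'a' -> no (excluded)
  pos 5: 'a' -> no (excluded)
  pos 6: 'a' -> no (excluded)
  pos 7: 'a' -> no (excluded)
  pos 8: 'e' -> MATCH
  pos 9: 'd' -> MATCH
  pos 10: 'a' -> no (excluded)
Total matches: 3

3


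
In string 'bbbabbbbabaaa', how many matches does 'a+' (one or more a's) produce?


Pattern 'a+' matches one or more consecutive a's.
String: 'bbbabbbbabaaa'
Scanning for runs of a:
  Match 1: 'a' (length 1)
  Match 2: 'a' (length 1)
  Match 3: 'aaa' (length 3)
Total matches: 3

3


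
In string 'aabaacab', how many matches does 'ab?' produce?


Pattern 'ab?' matches 'a' optionally followed by 'b'.
String: 'aabaacab'
Scanning left to right for 'a' then checking next char:
  Match 1: 'a' (a not followed by b)
  Match 2: 'ab' (a followed by b)
  Match 3: 'a' (a not followed by b)
  Match 4: 'a' (a not followed by b)
  Match 5: 'ab' (a followed by b)
Total matches: 5

5


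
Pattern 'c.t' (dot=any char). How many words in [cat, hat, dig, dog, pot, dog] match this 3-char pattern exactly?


Pattern 'c.t' means: starts with 'c', any single char, ends with 't'.
Checking each word (must be exactly 3 chars):
  'cat' (len=3): MATCH
  'hat' (len=3): no
  'dig' (len=3): no
  'dog' (len=3): no
  'pot' (len=3): no
  'dog' (len=3): no
Matching words: ['cat']
Total: 1

1


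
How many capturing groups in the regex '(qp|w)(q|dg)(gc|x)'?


To count capturing groups, count each '(' that starts a group.
Pattern: '(qp|w)(q|dg)(gc|x)'
Walking through the pattern:
  Position 0: '(' -> group #1
  Position 6: '(' -> group #2
  Position 12: '(' -> group #3
Total capturing groups: 3

3


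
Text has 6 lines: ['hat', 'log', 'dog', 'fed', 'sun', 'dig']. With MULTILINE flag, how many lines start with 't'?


With MULTILINE flag, ^ matches the start of each line.
Lines: ['hat', 'log', 'dog', 'fed', 'sun', 'dig']
Checking which lines start with 't':
  Line 1: 'hat' -> no
  Line 2: 'log' -> no
  Line 3: 'dog' -> no
  Line 4: 'fed' -> no
  Line 5: 'sun' -> no
  Line 6: 'dig' -> no
Matching lines: []
Count: 0

0


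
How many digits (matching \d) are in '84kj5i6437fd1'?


\d matches any digit 0-9.
Scanning '84kj5i6437fd1':
  pos 0: '8' -> DIGIT
  pos 1: '4' -> DIGIT
  pos 4: '5' -> DIGIT
  pos 6: '6' -> DIGIT
  pos 7: '4' -> DIGIT
  pos 8: '3' -> DIGIT
  pos 9: '7' -> DIGIT
  pos 12: '1' -> DIGIT
Digits found: ['8', '4', '5', '6', '4', '3', '7', '1']
Total: 8

8


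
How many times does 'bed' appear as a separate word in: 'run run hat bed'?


Scanning each word for exact match 'bed':
  Word 1: 'run' -> no
  Word 2: 'run' -> no
  Word 3: 'hat' -> no
  Word 4: 'bed' -> MATCH
Total matches: 1

1


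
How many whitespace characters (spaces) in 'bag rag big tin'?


\s matches whitespace characters (spaces, tabs, etc.).
Text: 'bag rag big tin'
This text has 4 words separated by spaces.
Number of spaces = number of words - 1 = 4 - 1 = 3

3


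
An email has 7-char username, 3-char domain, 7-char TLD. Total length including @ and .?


An email address has format: username@domain.tld
Username length: 7
'@' character: 1
Domain length: 3
'.' character: 1
TLD length: 7
Total = 7 + 1 + 3 + 1 + 7 = 19

19


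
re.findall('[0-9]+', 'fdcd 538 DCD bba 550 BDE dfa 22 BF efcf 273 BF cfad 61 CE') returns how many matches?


Pattern '[0-9]+' finds one or more digits.
Text: 'fdcd 538 DCD bba 550 BDE dfa 22 BF efcf 273 BF cfad 61 CE'
Scanning for matches:
  Match 1: '538'
  Match 2: '550'
  Match 3: '22'
  Match 4: '273'
  Match 5: '61'
Total matches: 5

5


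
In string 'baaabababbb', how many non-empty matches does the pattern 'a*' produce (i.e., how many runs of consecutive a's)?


Pattern 'a*' matches zero or more a's. We want non-empty runs of consecutive a's.
String: 'baaabababbb'
Walking through the string to find runs of a's:
  Run 1: positions 1-3 -> 'aaa'
  Run 2: positions 5-5 -> 'a'
  Run 3: positions 7-7 -> 'a'
Non-empty runs found: ['aaa', 'a', 'a']
Count: 3

3


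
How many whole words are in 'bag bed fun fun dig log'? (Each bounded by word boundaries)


Word boundaries (\b) mark the start/end of each word.
Text: 'bag bed fun fun dig log'
Splitting by whitespace:
  Word 1: 'bag'
  Word 2: 'bed'
  Word 3: 'fun'
  Word 4: 'fun'
  Word 5: 'dig'
  Word 6: 'log'
Total whole words: 6

6


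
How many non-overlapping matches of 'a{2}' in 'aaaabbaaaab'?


Pattern 'a{2}' matches exactly 2 consecutive a's (greedy, non-overlapping).
String: 'aaaabbaaaab'
Scanning for runs of a's:
  Run at pos 0: 'aaaa' (length 4) -> 2 match(es)
  Run at pos 6: 'aaaa' (length 4) -> 2 match(es)
Matches found: ['aa', 'aa', 'aa', 'aa']
Total: 4

4


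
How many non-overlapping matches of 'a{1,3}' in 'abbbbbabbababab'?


Pattern 'a{1,3}' matches between 1 and 3 consecutive a's (greedy).
String: 'abbbbbabbababab'
Finding runs of a's and applying greedy matching:
  Run at pos 0: 'a' (length 1)
  Run at pos 6: 'a' (length 1)
  Run at pos 9: 'a' (length 1)
  Run at pos 11: 'a' (length 1)
  Run at pos 13: 'a' (length 1)
Matches: ['a', 'a', 'a', 'a', 'a']
Count: 5

5


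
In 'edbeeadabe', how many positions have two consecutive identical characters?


Looking for consecutive identical characters in 'edbeeadabe':
  pos 0-1: 'e' vs 'd' -> different
  pos 1-2: 'd' vs 'b' -> different
  pos 2-3: 'b' vs 'e' -> different
  pos 3-4: 'e' vs 'e' -> MATCH ('ee')
  pos 4-5: 'e' vs 'a' -> different
  pos 5-6: 'a' vs 'd' -> different
  pos 6-7: 'd' vs 'a' -> different
  pos 7-8: 'a' vs 'b' -> different
  pos 8-9: 'b' vs 'e' -> different
Consecutive identical pairs: ['ee']
Count: 1

1


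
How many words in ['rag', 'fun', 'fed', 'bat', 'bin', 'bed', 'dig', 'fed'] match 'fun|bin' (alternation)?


Alternation 'fun|bin' matches either 'fun' or 'bin'.
Checking each word:
  'rag' -> no
  'fun' -> MATCH
  'fed' -> no
  'bat' -> no
  'bin' -> MATCH
  'bed' -> no
  'dig' -> no
  'fed' -> no
Matches: ['fun', 'bin']
Count: 2

2


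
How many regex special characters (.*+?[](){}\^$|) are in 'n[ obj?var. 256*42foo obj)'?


Regex special characters are: . * + ? [ ] ( ) { } \ ^ $ |
Scanning 'n[ obj?var. 256*42foo obj)':
  pos 1: '[' -> SPECIAL
  pos 6: '?' -> SPECIAL
  pos 10: '.' -> SPECIAL
  pos 15: '*' -> SPECIAL
  pos 25: ')' -> SPECIAL
Special chars found: ['[', '?', '.', '*', ')']
Total: 5

5


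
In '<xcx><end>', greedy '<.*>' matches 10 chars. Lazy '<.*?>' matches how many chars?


Greedy '<.*>' tries to match as MUCH as possible.
Lazy '<.*?>' tries to match as LITTLE as possible.

String: '<xcx><end>'
Greedy '<.*>' starts at first '<' and extends to the LAST '>': '<xcx><end>' (10 chars)
Lazy '<.*?>' starts at first '<' and stops at the FIRST '>': '<xcx>' (5 chars)

5


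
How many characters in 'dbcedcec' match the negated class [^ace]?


Negated class [^ace] matches any char NOT in {a, c, e}
Scanning 'dbcedcec':
  pos 0: 'd' -> MATCH
  pos 1: 'b' -> MATCH
  pos 2: 'c' -> no (excluded)
  pos 3: 'e' -> no (excluded)
  pos 4: 'd' -> MATCH
  pos 5: 'c' -> no (excluded)
  pos 6: 'e' -> no (excluded)
  pos 7: 'c' -> no (excluded)
Total matches: 3

3


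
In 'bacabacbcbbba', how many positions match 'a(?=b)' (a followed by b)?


Lookahead 'a(?=b)' matches 'a' only when followed by 'b'.
String: 'bacabacbcbbba'
Checking each position where char is 'a':
  pos 1: 'a' -> no (next='c')
  pos 3: 'a' -> MATCH (next='b')
  pos 5: 'a' -> no (next='c')
Matching positions: [3]
Count: 1

1


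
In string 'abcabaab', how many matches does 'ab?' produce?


Pattern 'ab?' matches 'a' optionally followed by 'b'.
String: 'abcabaab'
Scanning left to right for 'a' then checking next char:
  Match 1: 'ab' (a followed by b)
  Match 2: 'ab' (a followed by b)
  Match 3: 'a' (a not followed by b)
  Match 4: 'ab' (a followed by b)
Total matches: 4

4


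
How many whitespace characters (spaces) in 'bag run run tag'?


\s matches whitespace characters (spaces, tabs, etc.).
Text: 'bag run run tag'
This text has 4 words separated by spaces.
Number of spaces = number of words - 1 = 4 - 1 = 3

3


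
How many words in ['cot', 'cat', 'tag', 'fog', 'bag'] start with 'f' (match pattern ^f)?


Pattern ^f anchors to start of word. Check which words begin with 'f':
  'cot' -> no
  'cat' -> no
  'tag' -> no
  'fog' -> MATCH (starts with 'f')
  'bag' -> no
Matching words: ['fog']
Count: 1

1


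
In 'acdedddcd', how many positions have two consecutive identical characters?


Looking for consecutive identical characters in 'acdedddcd':
  pos 0-1: 'a' vs 'c' -> different
  pos 1-2: 'c' vs 'd' -> different
  pos 2-3: 'd' vs 'e' -> different
  pos 3-4: 'e' vs 'd' -> different
  pos 4-5: 'd' vs 'd' -> MATCH ('dd')
  pos 5-6: 'd' vs 'd' -> MATCH ('dd')
  pos 6-7: 'd' vs 'c' -> different
  pos 7-8: 'c' vs 'd' -> different
Consecutive identical pairs: ['dd', 'dd']
Count: 2

2


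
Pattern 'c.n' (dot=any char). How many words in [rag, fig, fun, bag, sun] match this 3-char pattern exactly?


Pattern 'c.n' means: starts with 'c', any single char, ends with 'n'.
Checking each word (must be exactly 3 chars):
  'rag' (len=3): no
  'fig' (len=3): no
  'fun' (len=3): no
  'bag' (len=3): no
  'sun' (len=3): no
Matching words: []
Total: 0

0


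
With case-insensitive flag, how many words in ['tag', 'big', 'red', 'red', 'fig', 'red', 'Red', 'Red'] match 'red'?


Case-insensitive matching: compare each word's lowercase form to 'red'.
  'tag' -> lower='tag' -> no
  'big' -> lower='big' -> no
  'red' -> lower='red' -> MATCH
  'red' -> lower='red' -> MATCH
  'fig' -> lower='fig' -> no
  'red' -> lower='red' -> MATCH
  'Red' -> lower='red' -> MATCH
  'Red' -> lower='red' -> MATCH
Matches: ['red', 'red', 'red', 'Red', 'Red']
Count: 5

5


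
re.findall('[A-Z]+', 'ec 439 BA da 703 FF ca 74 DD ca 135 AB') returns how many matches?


Pattern '[A-Z]+' finds one or more uppercase letters.
Text: 'ec 439 BA da 703 FF ca 74 DD ca 135 AB'
Scanning for matches:
  Match 1: 'BA'
  Match 2: 'FF'
  Match 3: 'DD'
  Match 4: 'AB'
Total matches: 4

4


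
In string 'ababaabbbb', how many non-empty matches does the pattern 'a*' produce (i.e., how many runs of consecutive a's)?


Pattern 'a*' matches zero or more a's. We want non-empty runs of consecutive a's.
String: 'ababaabbbb'
Walking through the string to find runs of a's:
  Run 1: positions 0-0 -> 'a'
  Run 2: positions 2-2 -> 'a'
  Run 3: positions 4-5 -> 'aa'
Non-empty runs found: ['a', 'a', 'aa']
Count: 3

3


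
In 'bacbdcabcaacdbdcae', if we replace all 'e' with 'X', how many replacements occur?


re.sub('e', 'X', text) replaces every occurrence of 'e' with 'X'.
Text: 'bacbdcabcaacdbdcae'
Scanning for 'e':
  pos 17: 'e' -> replacement #1
Total replacements: 1

1
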